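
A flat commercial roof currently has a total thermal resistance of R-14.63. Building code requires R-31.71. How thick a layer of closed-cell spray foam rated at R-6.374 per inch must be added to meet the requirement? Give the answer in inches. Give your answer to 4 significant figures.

ΔR = 31.71 − 14.63 = 17.08 ft²·°F·h/BTU
L = ΔR / (R/in) = 17.08/6.374 = 2.6796 in

2.680 in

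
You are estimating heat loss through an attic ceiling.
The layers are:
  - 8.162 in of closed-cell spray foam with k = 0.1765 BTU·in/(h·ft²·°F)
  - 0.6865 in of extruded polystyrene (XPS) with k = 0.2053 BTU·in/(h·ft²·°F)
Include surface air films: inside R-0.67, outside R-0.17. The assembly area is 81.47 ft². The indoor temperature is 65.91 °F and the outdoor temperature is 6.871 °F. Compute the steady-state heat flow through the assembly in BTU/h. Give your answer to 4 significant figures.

8.162/0.1765 = 46.244
0.6865/0.2053 = 3.3439
R_total = 0.67 + 46.244 + 3.3439 + 0.17 = 50.428 ft²·°F·h/BTU
Q = A·ΔT/R = 81.47 × (65.91 − 6.871) / 50.428 = 95.383 BTU/h

95.38 BTU/h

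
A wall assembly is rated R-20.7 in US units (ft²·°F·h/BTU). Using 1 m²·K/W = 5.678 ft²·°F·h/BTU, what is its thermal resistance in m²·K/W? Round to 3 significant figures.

3.65 m²·K/W

R_SI = 20.7/5.678 = 3.646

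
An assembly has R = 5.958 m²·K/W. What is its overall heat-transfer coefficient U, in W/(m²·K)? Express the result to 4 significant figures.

U = 1/R = 1/5.958 = 0.16784

0.1678 W/(m²·K)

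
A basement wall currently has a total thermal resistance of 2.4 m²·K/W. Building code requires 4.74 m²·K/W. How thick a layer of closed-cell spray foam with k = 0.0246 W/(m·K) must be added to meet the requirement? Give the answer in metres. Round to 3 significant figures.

ΔR = 4.74 − 2.4 = 2.34 m²·K/W
L = ΔR × k = 2.34 × 0.0246 = 0.05756 m

0.0576 m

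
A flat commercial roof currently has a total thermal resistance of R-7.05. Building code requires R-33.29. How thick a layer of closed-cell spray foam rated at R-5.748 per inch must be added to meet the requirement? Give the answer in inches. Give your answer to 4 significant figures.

4.565 in

ΔR = 33.29 − 7.05 = 26.24 ft²·°F·h/BTU
L = ΔR / (R/in) = 26.24/5.748 = 4.5651 in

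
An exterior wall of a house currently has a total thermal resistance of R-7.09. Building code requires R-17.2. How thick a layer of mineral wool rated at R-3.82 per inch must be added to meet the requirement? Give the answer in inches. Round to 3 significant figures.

2.65 in

ΔR = 17.2 − 7.09 = 10.11 ft²·°F·h/BTU
L = ΔR / (R/in) = 10.11/3.82 = 2.647 in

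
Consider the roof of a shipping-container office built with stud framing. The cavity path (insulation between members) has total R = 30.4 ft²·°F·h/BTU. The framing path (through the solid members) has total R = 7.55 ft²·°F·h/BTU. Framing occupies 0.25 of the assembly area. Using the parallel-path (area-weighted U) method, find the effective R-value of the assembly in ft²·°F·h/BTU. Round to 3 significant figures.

17.3 ft²·°F·h/BTU

U_eff = 0.75/30.4 + 0.25/7.55 = 0.02467 + 0.03311 = 0.05778
R_eff = 1/U_eff = 17.31 ft²·°F·h/BTU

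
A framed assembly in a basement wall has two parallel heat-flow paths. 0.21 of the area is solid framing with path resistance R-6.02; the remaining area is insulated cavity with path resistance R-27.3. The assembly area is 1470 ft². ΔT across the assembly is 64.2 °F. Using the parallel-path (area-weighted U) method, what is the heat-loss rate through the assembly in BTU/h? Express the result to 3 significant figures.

U_eff = 0.79/27.3 + 0.21/6.02 = 0.02894 + 0.03488 = 0.06382
R_eff = 1/U_eff = 15.67 ft²·°F·h/BTU
Q = 1470 × 64.2 / 15.67 = 6023 BTU/h

6020 BTU/h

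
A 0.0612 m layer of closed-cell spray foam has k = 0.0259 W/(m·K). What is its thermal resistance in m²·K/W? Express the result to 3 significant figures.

R = L/k = 0.0612/0.0259 = 2.363 m²·K/W

2.36 m²·K/W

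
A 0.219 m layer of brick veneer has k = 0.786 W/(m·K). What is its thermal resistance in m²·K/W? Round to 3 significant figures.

R = L/k = 0.219/0.786 = 0.2786 m²·K/W

0.279 m²·K/W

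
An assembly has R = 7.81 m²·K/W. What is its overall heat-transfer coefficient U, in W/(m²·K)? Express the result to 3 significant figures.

0.128 W/(m²·K)

U = 1/R = 1/7.81 = 0.128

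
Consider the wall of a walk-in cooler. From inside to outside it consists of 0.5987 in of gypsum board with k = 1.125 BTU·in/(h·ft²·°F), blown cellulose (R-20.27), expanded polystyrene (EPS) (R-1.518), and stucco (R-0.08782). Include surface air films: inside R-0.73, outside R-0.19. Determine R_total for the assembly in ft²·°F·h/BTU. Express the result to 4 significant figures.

23.33 ft²·°F·h/BTU

0.5987/1.125 = 0.53218
R_total = 0.73 + 0.53218 + 20.27 + 1.518 + 0.08782 + 0.19 = 23.328 ft²·°F·h/BTU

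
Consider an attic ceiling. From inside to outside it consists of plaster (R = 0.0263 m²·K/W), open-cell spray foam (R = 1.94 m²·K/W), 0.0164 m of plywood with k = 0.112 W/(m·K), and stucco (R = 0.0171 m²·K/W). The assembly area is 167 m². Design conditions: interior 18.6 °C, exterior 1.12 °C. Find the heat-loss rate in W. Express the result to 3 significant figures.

1370 W

0.0164/0.112 = 0.1464
R_total = 0.0263 + 1.94 + 0.1464 + 0.0171 = 2.13 m²·K/W
Q = A·ΔT/R = 167 × (18.6 − 1.12) / 2.13 = 1371 W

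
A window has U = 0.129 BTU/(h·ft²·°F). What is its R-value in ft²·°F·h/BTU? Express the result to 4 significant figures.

7.752 ft²·°F·h/BTU

R = 1/U = 1/0.129 = 7.7519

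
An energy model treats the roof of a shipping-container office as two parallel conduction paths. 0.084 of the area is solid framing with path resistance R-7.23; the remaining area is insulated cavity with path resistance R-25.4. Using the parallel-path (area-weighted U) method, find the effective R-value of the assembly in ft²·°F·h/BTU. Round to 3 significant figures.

21.0 ft²·°F·h/BTU

U_eff = 0.916/25.4 + 0.084/7.23 = 0.03606 + 0.01162 = 0.04768
R_eff = 1/U_eff = 20.97 ft²·°F·h/BTU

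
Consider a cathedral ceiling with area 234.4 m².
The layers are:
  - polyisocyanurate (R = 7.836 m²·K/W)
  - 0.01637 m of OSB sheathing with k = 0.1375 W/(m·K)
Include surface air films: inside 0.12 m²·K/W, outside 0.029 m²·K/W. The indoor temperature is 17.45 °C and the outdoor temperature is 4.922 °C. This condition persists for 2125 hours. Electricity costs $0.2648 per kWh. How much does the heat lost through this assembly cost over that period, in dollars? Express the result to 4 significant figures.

0.01637/0.1375 = 0.11905
R_total = 0.12 + 7.836 + 0.11905 + 0.029 = 8.1041 m²·K/W
Q = 234.4 × (17.45 − 4.922) / 8.1041 = 362.36 W
E = 362.36 W × 2125 h / 1000 = 770.01 kWh
Cost = 770.01 × 0.2648 = $203.9

203.9 dollars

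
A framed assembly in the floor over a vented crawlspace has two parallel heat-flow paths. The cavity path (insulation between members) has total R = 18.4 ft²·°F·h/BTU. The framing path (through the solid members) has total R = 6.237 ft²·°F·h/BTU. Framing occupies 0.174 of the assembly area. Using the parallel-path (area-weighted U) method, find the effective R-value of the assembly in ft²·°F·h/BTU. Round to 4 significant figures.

13.74 ft²·°F·h/BTU

U_eff = 0.826/18.4 + 0.174/6.237 = 0.044891 + 0.027898 = 0.072789
R_eff = 1/U_eff = 13.738 ft²·°F·h/BTU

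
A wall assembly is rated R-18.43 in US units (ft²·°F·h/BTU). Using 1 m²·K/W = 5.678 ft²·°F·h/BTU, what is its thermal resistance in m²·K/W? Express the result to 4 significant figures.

3.246 m²·K/W

R_SI = 18.43/5.678 = 3.2459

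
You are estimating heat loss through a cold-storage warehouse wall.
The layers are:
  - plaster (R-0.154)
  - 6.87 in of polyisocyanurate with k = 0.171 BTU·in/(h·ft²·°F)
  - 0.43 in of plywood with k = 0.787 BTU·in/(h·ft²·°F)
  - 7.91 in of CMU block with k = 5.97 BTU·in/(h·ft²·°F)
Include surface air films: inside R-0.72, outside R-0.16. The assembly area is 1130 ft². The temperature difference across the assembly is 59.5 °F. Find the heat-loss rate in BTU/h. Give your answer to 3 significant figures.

6.87/0.171 = 40.18
0.43/0.787 = 0.5464
7.91/5.97 = 1.325
R_total = 0.72 + 0.154 + 40.18 + 0.5464 + 1.325 + 0.16 = 43.08 ft²·°F·h/BTU
Q = A·ΔT/R = 1130 × 59.5 / 43.08 = 1561 BTU/h

1560 BTU/h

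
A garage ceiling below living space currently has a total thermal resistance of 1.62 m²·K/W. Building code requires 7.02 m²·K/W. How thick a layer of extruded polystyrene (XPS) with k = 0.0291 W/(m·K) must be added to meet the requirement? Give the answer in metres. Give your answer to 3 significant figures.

ΔR = 7.02 − 1.62 = 5.4 m²·K/W
L = ΔR × k = 5.4 × 0.0291 = 0.1571 m

0.157 m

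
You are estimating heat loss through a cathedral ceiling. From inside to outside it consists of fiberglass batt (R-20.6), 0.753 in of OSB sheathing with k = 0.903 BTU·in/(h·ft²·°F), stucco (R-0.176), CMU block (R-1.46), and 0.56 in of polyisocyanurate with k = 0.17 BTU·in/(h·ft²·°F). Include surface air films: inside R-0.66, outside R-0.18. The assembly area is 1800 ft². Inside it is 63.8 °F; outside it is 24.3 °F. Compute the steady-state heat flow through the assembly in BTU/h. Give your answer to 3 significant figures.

0.753/0.903 = 0.8339
0.56/0.17 = 3.294
R_total = 0.66 + 20.6 + 0.8339 + 0.176 + 1.46 + 3.294 + 0.18 = 27.2 ft²·°F·h/BTU
Q = A·ΔT/R = 1800 × (63.8 − 24.3) / 27.2 = 2614 BTU/h

2610 BTU/h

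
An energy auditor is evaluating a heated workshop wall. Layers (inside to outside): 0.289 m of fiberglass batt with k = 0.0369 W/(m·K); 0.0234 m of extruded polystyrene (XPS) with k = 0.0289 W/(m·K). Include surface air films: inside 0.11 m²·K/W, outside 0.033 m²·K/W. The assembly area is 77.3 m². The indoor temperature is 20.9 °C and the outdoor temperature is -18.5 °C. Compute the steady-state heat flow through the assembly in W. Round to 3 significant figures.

347 W

0.289/0.0369 = 7.832
0.0234/0.0289 = 0.8097
R_total = 0.11 + 7.832 + 0.8097 + 0.033 = 8.785 m²·K/W
Q = A·ΔT/R = 77.3 × (20.9 − (-18.5)) / 8.785 = 346.7 W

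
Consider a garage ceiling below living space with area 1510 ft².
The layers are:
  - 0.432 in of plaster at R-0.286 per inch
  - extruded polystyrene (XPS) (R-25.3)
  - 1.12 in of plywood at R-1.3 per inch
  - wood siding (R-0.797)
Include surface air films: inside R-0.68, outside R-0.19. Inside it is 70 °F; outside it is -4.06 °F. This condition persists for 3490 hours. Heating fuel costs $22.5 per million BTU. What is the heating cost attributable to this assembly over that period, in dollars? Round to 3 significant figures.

308 dollars

0.432 × 0.286 = 0.1236
1.12 × 1.3 = 1.456
R_total = 0.68 + 0.1236 + 25.3 + 1.456 + 0.797 + 0.19 = 28.55 ft²·°F·h/BTU
Q = 1510 × (70 − (-4.06)) / 28.55 = 3917 BTU/h
E = 3917 × 3490 = 13670000 BTU
Cost = 13670000/10⁶ × 22.5 = $307.6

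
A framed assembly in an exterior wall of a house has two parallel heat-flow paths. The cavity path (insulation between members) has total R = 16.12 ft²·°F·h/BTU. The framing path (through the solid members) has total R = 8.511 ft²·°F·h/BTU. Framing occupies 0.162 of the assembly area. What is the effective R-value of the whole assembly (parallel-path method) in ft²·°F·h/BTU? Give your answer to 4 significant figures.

14.08 ft²·°F·h/BTU

U_eff = 0.838/16.12 + 0.162/8.511 = 0.051985 + 0.019034 = 0.071019
R_eff = 1/U_eff = 14.081 ft²·°F·h/BTU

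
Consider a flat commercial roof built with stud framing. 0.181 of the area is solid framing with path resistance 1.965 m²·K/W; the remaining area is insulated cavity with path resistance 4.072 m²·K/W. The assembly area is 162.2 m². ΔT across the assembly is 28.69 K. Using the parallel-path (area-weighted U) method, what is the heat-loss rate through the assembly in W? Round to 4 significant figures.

1365 W

U_eff = 0.819/4.072 + 0.181/1.965 = 0.20113 + 0.092112 = 0.29324
R_eff = 1/U_eff = 3.4102 m²·K/W
Q = 162.2 × 28.69 / 3.4102 = 1364.6 W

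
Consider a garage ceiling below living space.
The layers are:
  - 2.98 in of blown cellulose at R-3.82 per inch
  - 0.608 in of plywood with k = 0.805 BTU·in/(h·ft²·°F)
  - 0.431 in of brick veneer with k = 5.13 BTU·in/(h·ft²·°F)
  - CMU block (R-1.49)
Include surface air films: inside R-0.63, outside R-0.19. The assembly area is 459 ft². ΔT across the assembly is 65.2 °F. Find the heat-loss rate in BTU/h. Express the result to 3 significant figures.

2060 BTU/h

2.98 × 3.82 = 11.38
0.608/0.805 = 0.7553
0.431/5.13 = 0.08402
R_total = 0.63 + 11.38 + 0.7553 + 0.08402 + 1.49 + 0.19 = 14.53 ft²·°F·h/BTU
Q = A·ΔT/R = 459 × 65.2 / 14.53 = 2059 BTU/h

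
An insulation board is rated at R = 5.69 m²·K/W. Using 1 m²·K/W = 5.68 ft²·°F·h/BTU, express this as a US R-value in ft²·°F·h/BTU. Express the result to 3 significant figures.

R_US = 5.69 × 5.68 = 32.32

32.3 ft²·°F·h/BTU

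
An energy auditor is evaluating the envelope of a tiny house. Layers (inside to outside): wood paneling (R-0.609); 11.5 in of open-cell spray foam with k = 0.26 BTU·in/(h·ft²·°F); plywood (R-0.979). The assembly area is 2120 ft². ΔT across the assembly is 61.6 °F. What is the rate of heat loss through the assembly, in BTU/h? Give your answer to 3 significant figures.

11.5/0.26 = 44.23
R_total = 0.609 + 44.23 + 0.979 = 45.82 ft²·°F·h/BTU
Q = A·ΔT/R = 2120 × 61.6 / 45.82 = 2850 BTU/h

2850 BTU/h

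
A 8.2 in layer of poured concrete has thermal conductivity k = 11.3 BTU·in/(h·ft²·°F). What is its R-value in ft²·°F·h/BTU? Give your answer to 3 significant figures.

R = L/k = 8.2/11.3 = 0.7257 ft²·°F·h/BTU

0.726 ft²·°F·h/BTU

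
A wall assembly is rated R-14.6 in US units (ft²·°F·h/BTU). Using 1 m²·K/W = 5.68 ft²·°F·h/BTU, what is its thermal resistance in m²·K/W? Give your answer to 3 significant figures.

2.57 m²·K/W

R_SI = 14.6/5.68 = 2.57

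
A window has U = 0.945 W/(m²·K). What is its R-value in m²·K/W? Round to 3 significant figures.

1.06 m²·K/W

R = 1/U = 1/0.945 = 1.058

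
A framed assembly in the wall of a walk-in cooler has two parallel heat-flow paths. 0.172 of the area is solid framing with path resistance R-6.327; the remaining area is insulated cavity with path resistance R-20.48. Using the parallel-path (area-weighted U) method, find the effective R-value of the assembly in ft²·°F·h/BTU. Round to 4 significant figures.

14.79 ft²·°F·h/BTU

U_eff = 0.828/20.48 + 0.172/6.327 = 0.04043 + 0.027185 = 0.067615
R_eff = 1/U_eff = 14.79 ft²·°F·h/BTU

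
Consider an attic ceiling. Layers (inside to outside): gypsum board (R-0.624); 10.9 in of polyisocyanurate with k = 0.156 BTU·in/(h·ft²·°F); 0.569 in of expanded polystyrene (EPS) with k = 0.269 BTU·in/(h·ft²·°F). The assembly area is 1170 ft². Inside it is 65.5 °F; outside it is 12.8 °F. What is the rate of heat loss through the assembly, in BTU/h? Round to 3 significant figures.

849 BTU/h

10.9/0.156 = 69.87
0.569/0.269 = 2.115
R_total = 0.624 + 69.87 + 2.115 = 72.61 ft²·°F·h/BTU
Q = A·ΔT/R = 1170 × (65.5 − 12.8) / 72.61 = 849.2 BTU/h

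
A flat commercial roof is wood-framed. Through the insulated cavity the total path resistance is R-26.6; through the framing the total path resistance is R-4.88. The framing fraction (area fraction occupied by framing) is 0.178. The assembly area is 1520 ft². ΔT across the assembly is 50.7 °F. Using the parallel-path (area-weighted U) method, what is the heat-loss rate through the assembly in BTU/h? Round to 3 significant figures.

5190 BTU/h

U_eff = 0.822/26.6 + 0.178/4.88 = 0.0309 + 0.03648 = 0.06738
R_eff = 1/U_eff = 14.84 ft²·°F·h/BTU
Q = 1520 × 50.7 / 14.84 = 5192 BTU/h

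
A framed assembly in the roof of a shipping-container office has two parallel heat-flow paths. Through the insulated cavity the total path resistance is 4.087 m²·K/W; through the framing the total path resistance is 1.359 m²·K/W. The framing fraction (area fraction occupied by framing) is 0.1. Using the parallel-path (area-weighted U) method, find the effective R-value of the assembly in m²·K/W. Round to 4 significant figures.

U_eff = 0.9/4.087 + 0.1/1.359 = 0.22021 + 0.073584 = 0.29379
R_eff = 1/U_eff = 3.4037 m²·K/W

3.404 m²·K/W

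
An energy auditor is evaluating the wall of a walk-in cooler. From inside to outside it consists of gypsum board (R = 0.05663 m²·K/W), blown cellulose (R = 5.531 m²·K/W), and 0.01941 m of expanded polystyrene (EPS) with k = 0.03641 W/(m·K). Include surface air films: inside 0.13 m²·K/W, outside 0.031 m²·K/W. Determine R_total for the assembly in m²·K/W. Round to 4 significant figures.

6.282 m²·K/W

0.01941/0.03641 = 0.5331
R_total = 0.13 + 0.05663 + 5.531 + 0.5331 + 0.031 = 6.2817 m²·K/W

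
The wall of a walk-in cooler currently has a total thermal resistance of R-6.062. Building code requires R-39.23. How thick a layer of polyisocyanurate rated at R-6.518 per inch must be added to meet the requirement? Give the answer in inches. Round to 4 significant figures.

5.089 in

ΔR = 39.23 − 6.062 = 33.168 ft²·°F·h/BTU
L = ΔR / (R/in) = 33.168/6.518 = 5.0887 in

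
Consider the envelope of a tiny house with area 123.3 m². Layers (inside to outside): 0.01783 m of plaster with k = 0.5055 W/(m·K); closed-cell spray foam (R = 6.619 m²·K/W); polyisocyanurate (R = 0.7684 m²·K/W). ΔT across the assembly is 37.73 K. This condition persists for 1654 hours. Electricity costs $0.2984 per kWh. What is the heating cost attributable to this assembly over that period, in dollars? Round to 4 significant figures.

0.01783/0.5055 = 0.035272
R_total = 0.035272 + 6.619 + 0.7684 = 7.4227 m²·K/W
Q = 123.3 × 37.73 / 7.4227 = 626.74 W
E = 626.74 W × 1654 h / 1000 = 1036.6 kWh
Cost = 1036.6 × 0.2984 = $309.33

309.3 dollars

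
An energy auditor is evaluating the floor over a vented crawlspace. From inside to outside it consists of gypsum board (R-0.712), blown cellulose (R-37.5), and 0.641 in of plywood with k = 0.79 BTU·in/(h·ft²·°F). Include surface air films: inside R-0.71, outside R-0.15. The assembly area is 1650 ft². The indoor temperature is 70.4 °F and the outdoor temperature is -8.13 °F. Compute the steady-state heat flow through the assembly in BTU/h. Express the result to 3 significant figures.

0.641/0.79 = 0.8114
R_total = 0.71 + 0.712 + 37.5 + 0.8114 + 0.15 = 39.88 ft²·°F·h/BTU
Q = A·ΔT/R = 1650 × (70.4 − (-8.13)) / 39.88 = 3249 BTU/h

3250 BTU/h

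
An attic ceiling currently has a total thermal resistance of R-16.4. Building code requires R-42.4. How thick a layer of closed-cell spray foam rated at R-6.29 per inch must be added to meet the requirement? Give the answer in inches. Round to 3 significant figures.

ΔR = 42.4 − 16.4 = 26 ft²·°F·h/BTU
L = ΔR / (R/in) = 26/6.29 = 4.134 in

4.13 in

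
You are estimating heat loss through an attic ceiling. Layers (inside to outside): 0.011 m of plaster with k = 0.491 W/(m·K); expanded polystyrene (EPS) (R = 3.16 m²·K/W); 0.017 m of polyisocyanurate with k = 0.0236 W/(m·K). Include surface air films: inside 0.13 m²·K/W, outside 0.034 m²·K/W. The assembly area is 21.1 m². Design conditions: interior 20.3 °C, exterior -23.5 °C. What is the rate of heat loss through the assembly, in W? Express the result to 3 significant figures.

227 W

0.011/0.491 = 0.0224
0.017/0.0236 = 0.7203
R_total = 0.13 + 0.0224 + 3.16 + 0.7203 + 0.034 = 4.067 m²·K/W
Q = A·ΔT/R = 21.1 × (20.3 − (-23.5)) / 4.067 = 227.3 W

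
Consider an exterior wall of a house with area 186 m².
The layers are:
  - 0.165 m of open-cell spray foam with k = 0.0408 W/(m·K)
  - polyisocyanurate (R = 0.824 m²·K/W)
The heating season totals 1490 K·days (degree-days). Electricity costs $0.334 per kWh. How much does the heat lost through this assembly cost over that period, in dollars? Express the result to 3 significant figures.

0.165/0.0408 = 4.044
R_total = 4.044 + 0.824 = 4.868 m²·K/W
E = A × HDD × 24 / R / 1000 = 186 × 1490 × 24 / 4.868 / 1000 = 1366 kWh
Cost = 1366 × 0.334 = $456.3

456 dollars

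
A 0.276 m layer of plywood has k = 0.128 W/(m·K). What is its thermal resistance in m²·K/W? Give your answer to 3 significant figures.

R = L/k = 0.276/0.128 = 2.156 m²·K/W

2.16 m²·K/W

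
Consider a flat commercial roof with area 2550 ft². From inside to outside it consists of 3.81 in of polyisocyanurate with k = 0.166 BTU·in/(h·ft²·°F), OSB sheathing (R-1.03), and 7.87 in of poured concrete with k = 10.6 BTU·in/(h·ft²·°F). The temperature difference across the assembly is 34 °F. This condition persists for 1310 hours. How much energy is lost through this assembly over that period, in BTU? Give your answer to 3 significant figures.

4590000 BTU

3.81/0.166 = 22.95
7.87/10.6 = 0.7425
R_total = 22.95 + 1.03 + 0.7425 = 24.72 ft²·°F·h/BTU
Q = 2550 × 34 / 24.72 = 3507 BTU/h
E = 3507 × 1310 = 4594000 BTU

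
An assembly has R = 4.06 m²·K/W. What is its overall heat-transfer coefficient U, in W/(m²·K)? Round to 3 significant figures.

U = 1/R = 1/4.06 = 0.2463

0.246 W/(m²·K)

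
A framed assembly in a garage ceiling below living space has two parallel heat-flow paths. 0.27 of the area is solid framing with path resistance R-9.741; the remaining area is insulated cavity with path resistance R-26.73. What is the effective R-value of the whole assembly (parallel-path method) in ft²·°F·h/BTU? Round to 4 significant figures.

U_eff = 0.73/26.73 + 0.27/9.741 = 0.02731 + 0.027718 = 0.055028
R_eff = 1/U_eff = 18.173 ft²·°F·h/BTU

18.17 ft²·°F·h/BTU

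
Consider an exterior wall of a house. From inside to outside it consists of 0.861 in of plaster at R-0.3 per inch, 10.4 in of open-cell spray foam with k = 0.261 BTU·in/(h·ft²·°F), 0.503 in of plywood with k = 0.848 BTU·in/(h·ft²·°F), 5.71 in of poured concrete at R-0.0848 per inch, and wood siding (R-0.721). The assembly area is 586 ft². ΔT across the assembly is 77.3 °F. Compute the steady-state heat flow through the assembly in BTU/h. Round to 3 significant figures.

0.861 × 0.3 = 0.2583
10.4/0.261 = 39.85
0.503/0.848 = 0.5932
5.71 × 0.0848 = 0.4842
R_total = 0.2583 + 39.85 + 0.5932 + 0.4842 + 0.721 = 41.9 ft²·°F·h/BTU
Q = A·ΔT/R = 586 × 77.3 / 41.9 = 1081 BTU/h

1080 BTU/h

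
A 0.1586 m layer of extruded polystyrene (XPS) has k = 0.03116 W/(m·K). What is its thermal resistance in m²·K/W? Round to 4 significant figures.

R = L/k = 0.1586/0.03116 = 5.0899 m²·K/W

5.090 m²·K/W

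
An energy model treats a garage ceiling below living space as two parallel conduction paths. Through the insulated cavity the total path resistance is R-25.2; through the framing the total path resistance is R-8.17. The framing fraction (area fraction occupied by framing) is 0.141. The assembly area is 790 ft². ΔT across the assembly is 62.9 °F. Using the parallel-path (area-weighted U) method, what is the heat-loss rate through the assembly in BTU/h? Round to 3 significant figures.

2550 BTU/h

U_eff = 0.859/25.2 + 0.141/8.17 = 0.03409 + 0.01726 = 0.05135
R_eff = 1/U_eff = 19.48 ft²·°F·h/BTU
Q = 790 × 62.9 / 19.48 = 2551 BTU/h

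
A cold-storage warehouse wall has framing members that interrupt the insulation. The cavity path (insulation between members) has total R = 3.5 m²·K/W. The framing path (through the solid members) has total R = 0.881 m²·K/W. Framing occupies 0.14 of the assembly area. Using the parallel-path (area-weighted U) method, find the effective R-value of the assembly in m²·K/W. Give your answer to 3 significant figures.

2.47 m²·K/W

U_eff = 0.86/3.5 + 0.14/0.881 = 0.2457 + 0.1589 = 0.4046
R_eff = 1/U_eff = 2.471 m²·K/W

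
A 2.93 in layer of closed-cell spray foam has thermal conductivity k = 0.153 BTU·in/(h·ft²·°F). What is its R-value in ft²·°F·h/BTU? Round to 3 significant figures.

19.2 ft²·°F·h/BTU

R = L/k = 2.93/0.153 = 19.15 ft²·°F·h/BTU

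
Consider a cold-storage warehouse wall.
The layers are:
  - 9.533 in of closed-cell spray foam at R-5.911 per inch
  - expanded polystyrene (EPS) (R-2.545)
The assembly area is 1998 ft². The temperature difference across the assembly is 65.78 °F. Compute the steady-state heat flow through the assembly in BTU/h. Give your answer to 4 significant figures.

2232 BTU/h

9.533 × 5.911 = 56.35
R_total = 56.35 + 2.545 = 58.895 ft²·°F·h/BTU
Q = A·ΔT/R = 1998 × 65.78 / 58.895 = 2231.6 BTU/h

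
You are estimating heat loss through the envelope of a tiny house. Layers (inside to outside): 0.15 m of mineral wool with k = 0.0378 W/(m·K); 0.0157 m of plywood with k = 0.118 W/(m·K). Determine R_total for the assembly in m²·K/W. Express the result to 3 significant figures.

4.10 m²·K/W

0.15/0.0378 = 3.968
0.0157/0.118 = 0.1331
R_total = 3.968 + 0.1331 = 4.101 m²·K/W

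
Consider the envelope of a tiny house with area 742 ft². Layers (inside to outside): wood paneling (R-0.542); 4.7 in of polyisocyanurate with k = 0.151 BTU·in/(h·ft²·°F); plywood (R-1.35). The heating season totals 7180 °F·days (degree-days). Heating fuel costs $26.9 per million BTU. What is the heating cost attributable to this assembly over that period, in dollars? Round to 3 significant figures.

104 dollars

4.7/0.151 = 31.13
R_total = 0.542 + 31.13 + 1.35 = 33.02 ft²·°F·h/BTU
E = A × HDD × 24 / R = 742 × 7180 × 24 / 33.02 = 3872000 BTU
Cost = 3872000/10⁶ × 26.9 = $104.2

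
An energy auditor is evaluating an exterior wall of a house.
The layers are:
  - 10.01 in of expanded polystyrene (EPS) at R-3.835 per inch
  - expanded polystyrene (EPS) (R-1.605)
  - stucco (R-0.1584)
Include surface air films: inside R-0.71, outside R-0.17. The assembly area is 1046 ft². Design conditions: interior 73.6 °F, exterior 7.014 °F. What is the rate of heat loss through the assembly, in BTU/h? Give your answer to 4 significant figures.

10.01 × 3.835 = 38.388
R_total = 0.71 + 38.388 + 1.605 + 0.1584 + 0.17 = 41.032 ft²·°F·h/BTU
Q = A·ΔT/R = 1046 × (73.6 − 7.014) / 41.032 = 1697.4 BTU/h

1697 BTU/h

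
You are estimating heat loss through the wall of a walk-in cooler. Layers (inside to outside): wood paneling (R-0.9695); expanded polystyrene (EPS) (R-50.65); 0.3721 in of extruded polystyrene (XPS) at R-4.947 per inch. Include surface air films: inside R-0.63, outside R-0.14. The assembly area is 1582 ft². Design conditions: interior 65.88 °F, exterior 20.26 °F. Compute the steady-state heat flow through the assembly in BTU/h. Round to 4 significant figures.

1331 BTU/h

0.3721 × 4.947 = 1.8408
R_total = 0.63 + 0.9695 + 50.65 + 1.8408 + 0.14 = 54.23 ft²·°F·h/BTU
Q = A·ΔT/R = 1582 × (65.88 − 20.26) / 54.23 = 1330.8 BTU/h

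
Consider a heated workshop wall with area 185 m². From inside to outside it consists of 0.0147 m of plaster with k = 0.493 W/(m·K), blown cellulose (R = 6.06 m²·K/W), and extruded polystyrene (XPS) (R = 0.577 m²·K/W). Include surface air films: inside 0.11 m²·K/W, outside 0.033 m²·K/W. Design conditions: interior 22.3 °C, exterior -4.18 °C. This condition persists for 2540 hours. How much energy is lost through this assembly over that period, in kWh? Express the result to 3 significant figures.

1830 kWh

0.0147/0.493 = 0.02982
R_total = 0.11 + 0.02982 + 6.06 + 0.577 + 0.033 = 6.81 m²·K/W
Q = 185 × (22.3 − (-4.18)) / 6.81 = 719.4 W
E = 719.4 W × 2540 h / 1000 = 1827 kWh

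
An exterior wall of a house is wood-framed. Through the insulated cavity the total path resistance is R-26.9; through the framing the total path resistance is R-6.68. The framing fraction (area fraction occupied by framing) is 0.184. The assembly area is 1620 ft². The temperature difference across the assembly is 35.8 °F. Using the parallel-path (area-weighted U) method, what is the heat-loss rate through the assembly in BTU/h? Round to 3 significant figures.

3360 BTU/h

U_eff = 0.816/26.9 + 0.184/6.68 = 0.03033 + 0.02754 = 0.05788
R_eff = 1/U_eff = 17.28 ft²·°F·h/BTU
Q = 1620 × 35.8 / 17.28 = 3357 BTU/h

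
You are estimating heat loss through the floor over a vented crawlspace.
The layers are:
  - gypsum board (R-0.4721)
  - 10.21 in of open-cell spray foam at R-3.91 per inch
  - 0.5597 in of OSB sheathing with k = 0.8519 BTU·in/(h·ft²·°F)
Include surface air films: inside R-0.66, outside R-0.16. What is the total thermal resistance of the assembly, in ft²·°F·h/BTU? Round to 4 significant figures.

10.21 × 3.91 = 39.921
0.5597/0.8519 = 0.657
R_total = 0.66 + 0.4721 + 39.921 + 0.657 + 0.16 = 41.87 ft²·°F·h/BTU

41.87 ft²·°F·h/BTU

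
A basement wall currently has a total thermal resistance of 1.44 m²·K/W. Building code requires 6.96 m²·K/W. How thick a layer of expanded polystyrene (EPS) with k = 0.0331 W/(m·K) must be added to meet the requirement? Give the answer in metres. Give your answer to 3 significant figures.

0.183 m

ΔR = 6.96 − 1.44 = 5.52 m²·K/W
L = ΔR × k = 5.52 × 0.0331 = 0.1827 m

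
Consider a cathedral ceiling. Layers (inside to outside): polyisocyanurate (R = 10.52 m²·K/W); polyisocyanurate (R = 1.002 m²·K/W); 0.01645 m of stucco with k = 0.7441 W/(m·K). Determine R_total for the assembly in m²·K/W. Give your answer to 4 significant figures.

0.01645/0.7441 = 0.022107
R_total = 10.52 + 1.002 + 0.022107 = 11.544 m²·K/W

11.54 m²·K/W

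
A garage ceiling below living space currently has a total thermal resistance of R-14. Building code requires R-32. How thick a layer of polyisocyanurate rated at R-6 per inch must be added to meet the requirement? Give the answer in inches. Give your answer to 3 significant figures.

ΔR = 32 − 14 = 18 ft²·°F·h/BTU
L = ΔR / (R/in) = 18/6 = 3 in

3.00 in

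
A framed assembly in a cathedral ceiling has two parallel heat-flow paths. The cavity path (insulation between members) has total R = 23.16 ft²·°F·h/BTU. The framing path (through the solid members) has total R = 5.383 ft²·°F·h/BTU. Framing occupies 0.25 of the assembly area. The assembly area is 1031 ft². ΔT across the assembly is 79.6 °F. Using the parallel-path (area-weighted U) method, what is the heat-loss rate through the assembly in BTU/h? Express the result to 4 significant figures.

6469 BTU/h

U_eff = 0.75/23.16 + 0.25/5.383 = 0.032383 + 0.046443 = 0.078826
R_eff = 1/U_eff = 12.686 ft²·°F·h/BTU
Q = 1031 × 79.6 / 12.686 = 6469.1 BTU/h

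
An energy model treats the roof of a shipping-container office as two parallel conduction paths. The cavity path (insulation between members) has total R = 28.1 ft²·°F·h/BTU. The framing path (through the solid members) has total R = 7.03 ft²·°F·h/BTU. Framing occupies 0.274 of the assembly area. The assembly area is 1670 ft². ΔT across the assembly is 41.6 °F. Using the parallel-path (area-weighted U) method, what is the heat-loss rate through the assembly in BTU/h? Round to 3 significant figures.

U_eff = 0.726/28.1 + 0.274/7.03 = 0.02584 + 0.03898 = 0.06481
R_eff = 1/U_eff = 15.43 ft²·°F·h/BTU
Q = 1670 × 41.6 / 15.43 = 4503 BTU/h

4500 BTU/h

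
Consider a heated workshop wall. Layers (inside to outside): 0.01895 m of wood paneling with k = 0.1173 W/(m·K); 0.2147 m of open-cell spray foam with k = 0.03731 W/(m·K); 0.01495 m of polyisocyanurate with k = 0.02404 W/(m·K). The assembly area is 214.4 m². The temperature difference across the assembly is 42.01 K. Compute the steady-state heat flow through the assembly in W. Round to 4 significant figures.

0.01895/0.1173 = 0.16155
0.2147/0.03731 = 5.7545
0.01495/0.02404 = 0.62188
R_total = 0.16155 + 5.7545 + 0.62188 = 6.5379 m²·K/W
Q = A·ΔT/R = 214.4 × 42.01 / 6.5379 = 1377.6 W

1378 W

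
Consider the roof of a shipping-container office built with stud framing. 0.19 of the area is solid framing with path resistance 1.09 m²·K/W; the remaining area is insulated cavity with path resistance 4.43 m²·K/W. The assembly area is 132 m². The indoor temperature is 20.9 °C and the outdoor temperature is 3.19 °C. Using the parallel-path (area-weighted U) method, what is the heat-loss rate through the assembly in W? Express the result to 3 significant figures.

835 W

U_eff = 0.81/4.43 + 0.19/1.09 = 0.1828 + 0.1743 = 0.3572
R_eff = 1/U_eff = 2.8 m²·K/W
Q = 132 × (20.9 − 3.19) / 2.8 = 834.9 W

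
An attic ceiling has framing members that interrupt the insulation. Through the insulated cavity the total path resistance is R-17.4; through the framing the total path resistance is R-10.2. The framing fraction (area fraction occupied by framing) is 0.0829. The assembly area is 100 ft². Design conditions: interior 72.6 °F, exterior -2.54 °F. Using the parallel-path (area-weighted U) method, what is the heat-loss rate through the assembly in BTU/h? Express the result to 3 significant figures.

U_eff = 0.9171/17.4 + 0.0829/10.2 = 0.05271 + 0.008127 = 0.06083
R_eff = 1/U_eff = 16.44 ft²·°F·h/BTU
Q = 100 × (72.6 − (-2.54)) / 16.44 = 457.1 BTU/h

457 BTU/h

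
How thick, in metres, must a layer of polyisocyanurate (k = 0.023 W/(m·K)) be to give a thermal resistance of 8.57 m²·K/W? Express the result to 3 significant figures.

0.197 m

L = R·k = 8.57 × 0.023 = 0.1971 m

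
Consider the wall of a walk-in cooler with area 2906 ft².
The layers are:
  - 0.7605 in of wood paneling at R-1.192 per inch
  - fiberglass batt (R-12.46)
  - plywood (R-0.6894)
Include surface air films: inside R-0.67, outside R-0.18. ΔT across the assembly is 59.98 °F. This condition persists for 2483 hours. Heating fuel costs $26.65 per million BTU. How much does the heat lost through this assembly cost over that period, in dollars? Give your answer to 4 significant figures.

0.7605 × 1.192 = 0.90652
R_total = 0.67 + 0.90652 + 12.46 + 0.6894 + 0.18 = 14.906 ft²·°F·h/BTU
Q = 2906 × 59.98 / 14.906 = 11693 BTU/h
E = 11693 × 2483 = 29035000 BTU
Cost = 29035000/10⁶ × 26.65 = $773.78

773.8 dollars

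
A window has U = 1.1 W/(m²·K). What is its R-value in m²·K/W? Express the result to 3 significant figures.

0.909 m²·K/W

R = 1/U = 1/1.1 = 0.9091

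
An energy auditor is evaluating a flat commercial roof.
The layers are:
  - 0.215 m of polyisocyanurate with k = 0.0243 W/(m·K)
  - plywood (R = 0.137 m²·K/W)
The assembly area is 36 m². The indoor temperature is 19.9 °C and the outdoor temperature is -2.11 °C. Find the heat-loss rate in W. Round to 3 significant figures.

0.215/0.0243 = 8.848
R_total = 8.848 + 0.137 = 8.985 m²·K/W
Q = A·ΔT/R = 36 × (19.9 − (-2.11)) / 8.985 = 88.19 W

88.2 W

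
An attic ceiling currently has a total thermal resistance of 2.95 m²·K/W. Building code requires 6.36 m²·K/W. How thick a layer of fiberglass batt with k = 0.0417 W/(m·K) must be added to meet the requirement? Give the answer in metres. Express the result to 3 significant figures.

ΔR = 6.36 − 2.95 = 3.41 m²·K/W
L = ΔR × k = 3.41 × 0.0417 = 0.1422 m

0.142 m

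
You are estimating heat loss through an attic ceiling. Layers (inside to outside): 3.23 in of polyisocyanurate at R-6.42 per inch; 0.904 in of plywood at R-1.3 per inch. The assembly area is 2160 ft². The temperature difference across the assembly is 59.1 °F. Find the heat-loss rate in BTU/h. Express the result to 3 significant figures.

5830 BTU/h

3.23 × 6.42 = 20.74
0.904 × 1.3 = 1.175
R_total = 20.74 + 1.175 = 21.91 ft²·°F·h/BTU
Q = A·ΔT/R = 2160 × 59.1 / 21.91 = 5826 BTU/h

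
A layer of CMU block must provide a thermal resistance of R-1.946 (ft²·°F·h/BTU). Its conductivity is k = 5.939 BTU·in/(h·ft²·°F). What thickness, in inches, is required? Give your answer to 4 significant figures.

11.56 in

L = R × k = 1.946 × 5.939 = 11.557 in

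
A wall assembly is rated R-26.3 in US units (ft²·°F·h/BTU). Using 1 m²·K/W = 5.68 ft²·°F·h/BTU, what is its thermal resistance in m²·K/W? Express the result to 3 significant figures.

4.63 m²·K/W

R_SI = 26.3/5.68 = 4.63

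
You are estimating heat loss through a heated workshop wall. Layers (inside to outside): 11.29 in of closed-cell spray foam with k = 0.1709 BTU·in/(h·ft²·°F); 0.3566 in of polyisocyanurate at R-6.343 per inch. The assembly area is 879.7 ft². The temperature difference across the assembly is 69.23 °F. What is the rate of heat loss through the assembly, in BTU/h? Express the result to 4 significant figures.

11.29/0.1709 = 66.062
0.3566 × 6.343 = 2.2619
R_total = 66.062 + 2.2619 = 68.324 ft²·°F·h/BTU
Q = A·ΔT/R = 879.7 × 69.23 / 68.324 = 891.37 BTU/h

891.4 BTU/h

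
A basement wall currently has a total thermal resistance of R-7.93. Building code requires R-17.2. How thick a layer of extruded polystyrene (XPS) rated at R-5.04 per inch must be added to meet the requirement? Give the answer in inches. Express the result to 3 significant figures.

1.84 in

ΔR = 17.2 − 7.93 = 9.27 ft²·°F·h/BTU
L = ΔR / (R/in) = 9.27/5.04 = 1.839 in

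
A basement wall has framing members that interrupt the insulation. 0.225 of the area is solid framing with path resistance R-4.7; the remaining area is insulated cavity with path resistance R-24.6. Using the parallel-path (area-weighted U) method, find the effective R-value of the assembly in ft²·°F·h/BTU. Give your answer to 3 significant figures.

U_eff = 0.775/24.6 + 0.225/4.7 = 0.0315 + 0.04787 = 0.07938
R_eff = 1/U_eff = 12.6 ft²·°F·h/BTU

12.6 ft²·°F·h/BTU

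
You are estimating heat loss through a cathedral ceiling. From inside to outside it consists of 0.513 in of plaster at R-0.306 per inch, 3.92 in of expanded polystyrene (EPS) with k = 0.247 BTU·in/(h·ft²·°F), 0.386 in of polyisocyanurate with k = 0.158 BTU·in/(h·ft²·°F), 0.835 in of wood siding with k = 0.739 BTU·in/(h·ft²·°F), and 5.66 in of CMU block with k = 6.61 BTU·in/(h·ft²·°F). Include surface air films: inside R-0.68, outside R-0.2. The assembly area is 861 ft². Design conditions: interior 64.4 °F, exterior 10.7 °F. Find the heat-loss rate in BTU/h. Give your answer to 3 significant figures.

2170 BTU/h

0.513 × 0.306 = 0.157
3.92/0.247 = 15.87
0.386/0.158 = 2.443
0.835/0.739 = 1.13
5.66/6.61 = 0.8563
R_total = 0.68 + 0.157 + 15.87 + 2.443 + 1.13 + 0.8563 + 0.2 = 21.34 ft²·°F·h/BTU
Q = A·ΔT/R = 861 × (64.4 − 10.7) / 21.34 = 2167 BTU/h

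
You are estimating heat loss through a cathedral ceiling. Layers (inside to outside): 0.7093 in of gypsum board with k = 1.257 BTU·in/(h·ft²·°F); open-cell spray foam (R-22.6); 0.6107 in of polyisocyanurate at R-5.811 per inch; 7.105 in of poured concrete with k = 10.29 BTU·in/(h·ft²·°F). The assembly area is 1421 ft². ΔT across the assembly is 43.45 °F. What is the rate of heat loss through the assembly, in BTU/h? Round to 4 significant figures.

0.7093/1.257 = 0.56428
0.6107 × 5.811 = 3.5488
7.105/10.29 = 0.69048
R_total = 0.56428 + 22.6 + 3.5488 + 0.69048 = 27.404 ft²·°F·h/BTU
Q = A·ΔT/R = 1421 × 43.45 / 27.404 = 2253.1 BTU/h

2253 BTU/h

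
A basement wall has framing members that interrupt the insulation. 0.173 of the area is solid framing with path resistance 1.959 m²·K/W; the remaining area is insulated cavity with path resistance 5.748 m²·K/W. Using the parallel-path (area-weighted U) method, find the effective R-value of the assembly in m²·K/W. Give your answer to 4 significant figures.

U_eff = 0.827/5.748 + 0.173/1.959 = 0.14388 + 0.08831 = 0.23219
R_eff = 1/U_eff = 4.3069 m²·K/W

4.307 m²·K/W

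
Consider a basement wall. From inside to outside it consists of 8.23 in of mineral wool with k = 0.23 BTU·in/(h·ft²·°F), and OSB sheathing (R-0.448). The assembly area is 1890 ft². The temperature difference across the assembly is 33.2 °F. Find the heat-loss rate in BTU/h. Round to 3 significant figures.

1730 BTU/h

8.23/0.23 = 35.78
R_total = 35.78 + 0.448 = 36.23 ft²·°F·h/BTU
Q = A·ΔT/R = 1890 × 33.2 / 36.23 = 1732 BTU/h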